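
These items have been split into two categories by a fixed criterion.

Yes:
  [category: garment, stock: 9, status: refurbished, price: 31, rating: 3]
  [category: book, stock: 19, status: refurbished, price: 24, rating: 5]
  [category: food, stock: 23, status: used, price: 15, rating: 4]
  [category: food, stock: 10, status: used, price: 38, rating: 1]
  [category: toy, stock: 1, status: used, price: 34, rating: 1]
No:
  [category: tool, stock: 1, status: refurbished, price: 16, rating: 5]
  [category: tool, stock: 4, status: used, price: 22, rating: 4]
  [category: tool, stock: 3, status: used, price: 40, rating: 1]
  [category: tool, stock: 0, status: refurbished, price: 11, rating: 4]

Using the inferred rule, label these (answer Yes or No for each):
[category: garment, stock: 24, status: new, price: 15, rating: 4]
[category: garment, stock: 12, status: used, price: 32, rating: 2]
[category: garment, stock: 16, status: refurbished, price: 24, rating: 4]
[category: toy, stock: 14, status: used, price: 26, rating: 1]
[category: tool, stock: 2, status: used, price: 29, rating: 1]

Looking at the examples, the only property every 'Yes' case has and every 'No' case lacks is: category is not tool.
[category: garment, stock: 24, status: new, price: 15, rating: 4]: category is garment, has this property → Yes. [category: garment, stock: 12, status: used, price: 32, rating: 2]: category is garment, has this property → Yes. [category: garment, stock: 16, status: refurbished, price: 24, rating: 4]: category is garment, has this property → Yes. [category: toy, stock: 14, status: used, price: 26, rating: 1]: category is toy, has this property → Yes. [category: tool, stock: 2, status: used, price: 29, rating: 1]: category is tool, does not pass → No.

Yes, Yes, Yes, Yes, No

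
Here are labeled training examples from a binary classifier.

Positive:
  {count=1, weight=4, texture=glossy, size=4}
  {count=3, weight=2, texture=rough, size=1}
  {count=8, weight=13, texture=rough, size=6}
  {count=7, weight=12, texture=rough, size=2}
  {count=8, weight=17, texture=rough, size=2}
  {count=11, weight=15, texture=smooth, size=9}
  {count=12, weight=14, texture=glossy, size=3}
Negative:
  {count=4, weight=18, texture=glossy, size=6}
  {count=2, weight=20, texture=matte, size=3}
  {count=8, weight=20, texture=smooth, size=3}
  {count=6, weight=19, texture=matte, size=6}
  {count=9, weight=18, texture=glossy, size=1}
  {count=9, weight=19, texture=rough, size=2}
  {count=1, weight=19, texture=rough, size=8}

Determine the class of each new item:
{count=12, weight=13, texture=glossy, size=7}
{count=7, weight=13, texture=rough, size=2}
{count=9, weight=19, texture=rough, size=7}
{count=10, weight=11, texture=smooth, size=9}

Positive, Positive, Negative, Positive

The rule appears to be: weight ≤ 17.
{count=12, weight=13, texture=glossy, size=7}: Positive (weight = 13). {count=7, weight=13, texture=rough, size=2}: Positive (weight = 13). {count=9, weight=19, texture=rough, size=7}: Negative (weight = 19). {count=10, weight=11, texture=smooth, size=9}: Positive (weight = 11).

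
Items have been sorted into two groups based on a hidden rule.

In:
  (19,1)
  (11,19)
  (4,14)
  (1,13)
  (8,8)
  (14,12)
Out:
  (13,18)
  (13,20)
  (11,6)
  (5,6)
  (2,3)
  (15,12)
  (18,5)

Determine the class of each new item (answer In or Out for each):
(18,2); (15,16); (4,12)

In, Out, In

The pattern is that an item is 'In' exactly when: sum is even.
In: (18,2), since 18+2 = 20.
Out: (15,16), since 15+16 = 31.
In: (4,12), since 4+12 = 16.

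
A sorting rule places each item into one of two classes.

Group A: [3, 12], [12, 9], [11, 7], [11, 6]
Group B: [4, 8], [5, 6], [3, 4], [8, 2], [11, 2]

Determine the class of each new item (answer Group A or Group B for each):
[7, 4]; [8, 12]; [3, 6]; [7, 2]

The pattern is that an item is 'Group A' exactly when: sum ≥ 15.
[7, 4]: 7+4 = 11 — does not pass, so Group B.
[8, 12]: 8+12 = 20 — checks out, so Group A.
[3, 6]: 3+6 = 9 — does not pass, so Group B.
[7, 2]: 7+2 = 9 — does not pass, so Group B.

Group B, Group A, Group B, Group B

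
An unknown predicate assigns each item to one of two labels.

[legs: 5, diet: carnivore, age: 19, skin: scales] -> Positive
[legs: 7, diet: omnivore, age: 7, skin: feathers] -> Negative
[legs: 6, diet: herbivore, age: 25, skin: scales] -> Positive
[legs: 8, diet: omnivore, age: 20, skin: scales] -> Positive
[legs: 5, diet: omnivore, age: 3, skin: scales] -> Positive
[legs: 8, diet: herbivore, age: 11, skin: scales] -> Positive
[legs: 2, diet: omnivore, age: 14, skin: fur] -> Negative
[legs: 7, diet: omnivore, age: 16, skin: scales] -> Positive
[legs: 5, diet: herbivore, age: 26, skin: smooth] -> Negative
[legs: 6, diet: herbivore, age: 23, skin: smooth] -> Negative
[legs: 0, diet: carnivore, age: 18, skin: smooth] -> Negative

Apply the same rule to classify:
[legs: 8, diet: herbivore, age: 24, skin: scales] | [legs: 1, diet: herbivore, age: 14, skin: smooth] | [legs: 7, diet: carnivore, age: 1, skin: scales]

Positive, Negative, Positive

Checking candidate rules against both groups, what survives is: skin is scales.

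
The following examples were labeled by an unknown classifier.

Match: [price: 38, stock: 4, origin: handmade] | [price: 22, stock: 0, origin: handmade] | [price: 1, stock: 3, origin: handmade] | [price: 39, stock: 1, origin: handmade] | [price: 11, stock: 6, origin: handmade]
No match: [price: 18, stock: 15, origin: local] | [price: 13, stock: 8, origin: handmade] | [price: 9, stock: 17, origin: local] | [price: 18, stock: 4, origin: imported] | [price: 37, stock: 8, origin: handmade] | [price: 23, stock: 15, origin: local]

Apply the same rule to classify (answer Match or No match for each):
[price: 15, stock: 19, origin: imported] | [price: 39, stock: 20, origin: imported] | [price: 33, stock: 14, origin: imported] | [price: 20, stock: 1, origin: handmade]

No match, No match, No match, Match

The classifier is using: origin is handmade AND stock ≤ 6.
[price: 15, stock: 19, origin: imported] → origin is imported, stock = 19 → No match.
[price: 39, stock: 20, origin: imported] → origin is imported, stock = 20 → No match.
[price: 33, stock: 14, origin: imported] → origin is imported, stock = 14 → No match.
[price: 20, stock: 1, origin: handmade] → origin is handmade, stock = 1 → Match.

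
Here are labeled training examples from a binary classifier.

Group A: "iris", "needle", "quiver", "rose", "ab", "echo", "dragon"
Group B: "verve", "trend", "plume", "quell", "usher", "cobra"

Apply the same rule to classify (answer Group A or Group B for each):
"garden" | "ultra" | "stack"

Group A, Group B, Group B

One predicate separates the groups cleanly: even length.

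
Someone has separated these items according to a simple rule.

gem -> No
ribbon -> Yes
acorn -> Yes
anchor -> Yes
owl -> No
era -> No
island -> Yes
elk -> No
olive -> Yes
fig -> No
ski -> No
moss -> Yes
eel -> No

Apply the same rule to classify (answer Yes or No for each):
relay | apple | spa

Yes, Yes, No

'Yes' ⟺ length ≥ 4.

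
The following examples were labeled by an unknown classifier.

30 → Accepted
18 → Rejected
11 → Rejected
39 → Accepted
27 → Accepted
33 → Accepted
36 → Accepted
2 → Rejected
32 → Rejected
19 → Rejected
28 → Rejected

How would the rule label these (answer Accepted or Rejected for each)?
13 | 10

Every 'Accepted' example satisfies: multiple of 3 AND at least 19. None of the 'Rejected' examples do.
13: 13 = 3·4 + 1, 13 < 19 — doesn't qualify, so Rejected. 10: 10 = 3·3 + 1, 10 < 19 — doesn't qualify, so Rejected.

Rejected, Rejected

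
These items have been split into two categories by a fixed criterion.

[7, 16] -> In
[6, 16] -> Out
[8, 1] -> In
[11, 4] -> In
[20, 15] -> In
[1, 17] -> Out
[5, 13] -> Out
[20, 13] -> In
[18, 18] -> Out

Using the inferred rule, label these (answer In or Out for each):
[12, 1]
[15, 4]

In, In

The classifier is using: sum is odd.
[12, 1] → 12+1 = 13 → In.
[15, 4] → 15+4 = 19 → In.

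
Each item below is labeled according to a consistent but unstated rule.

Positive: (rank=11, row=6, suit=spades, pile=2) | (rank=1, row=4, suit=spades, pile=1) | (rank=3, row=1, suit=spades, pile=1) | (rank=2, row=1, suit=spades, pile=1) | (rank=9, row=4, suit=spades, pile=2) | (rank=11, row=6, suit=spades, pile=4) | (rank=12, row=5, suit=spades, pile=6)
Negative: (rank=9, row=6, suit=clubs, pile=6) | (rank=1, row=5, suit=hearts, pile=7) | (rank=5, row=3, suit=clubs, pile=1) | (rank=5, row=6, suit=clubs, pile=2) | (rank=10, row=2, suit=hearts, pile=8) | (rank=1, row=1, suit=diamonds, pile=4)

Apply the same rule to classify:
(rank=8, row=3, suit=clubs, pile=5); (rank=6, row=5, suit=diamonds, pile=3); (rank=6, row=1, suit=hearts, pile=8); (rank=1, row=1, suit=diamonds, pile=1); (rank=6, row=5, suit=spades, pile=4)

Negative, Negative, Negative, Negative, Positive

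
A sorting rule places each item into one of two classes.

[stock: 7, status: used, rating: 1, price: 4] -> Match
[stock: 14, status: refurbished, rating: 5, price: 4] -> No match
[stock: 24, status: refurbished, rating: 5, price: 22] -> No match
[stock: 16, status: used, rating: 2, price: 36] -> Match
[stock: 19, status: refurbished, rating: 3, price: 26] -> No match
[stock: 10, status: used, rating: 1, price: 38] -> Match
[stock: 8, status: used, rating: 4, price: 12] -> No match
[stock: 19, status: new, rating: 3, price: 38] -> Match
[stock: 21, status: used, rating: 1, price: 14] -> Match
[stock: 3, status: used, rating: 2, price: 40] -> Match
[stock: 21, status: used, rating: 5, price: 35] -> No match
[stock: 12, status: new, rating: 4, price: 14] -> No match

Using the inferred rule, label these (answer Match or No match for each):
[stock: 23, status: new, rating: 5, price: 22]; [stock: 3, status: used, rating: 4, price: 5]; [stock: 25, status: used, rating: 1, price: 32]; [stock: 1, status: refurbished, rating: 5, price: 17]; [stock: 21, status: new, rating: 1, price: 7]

The rule appears to be: rating = 1 OR price ≥ 36.
[stock: 23, status: new, rating: 5, price: 22]: rating = 5, price = 22, doesn't qualify → No match. [stock: 3, status: used, rating: 4, price: 5]: rating = 4, price = 5, doesn't qualify → No match. [stock: 25, status: used, rating: 1, price: 32]: rating = 1, price = 32, satisfies this → Match. [stock: 1, status: refurbished, rating: 5, price: 17]: rating = 5, price = 17, doesn't qualify → No match. [stock: 21, status: new, rating: 1, price: 7]: rating = 1, price = 7, satisfies this → Match.

No match, No match, Match, No match, Match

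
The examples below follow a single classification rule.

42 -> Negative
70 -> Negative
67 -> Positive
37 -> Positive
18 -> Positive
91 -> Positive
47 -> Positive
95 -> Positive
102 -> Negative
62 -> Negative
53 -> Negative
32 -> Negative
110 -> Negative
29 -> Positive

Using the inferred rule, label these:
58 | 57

A rule that fits every label: digit sum ≥ 9 — true of each 'Positive' example, false of each 'Negative' one.
58: digit sum 5+8 = 13, has this property → Positive. 57: digit sum 5+7 = 12, has this property → Positive.

Positive, Positive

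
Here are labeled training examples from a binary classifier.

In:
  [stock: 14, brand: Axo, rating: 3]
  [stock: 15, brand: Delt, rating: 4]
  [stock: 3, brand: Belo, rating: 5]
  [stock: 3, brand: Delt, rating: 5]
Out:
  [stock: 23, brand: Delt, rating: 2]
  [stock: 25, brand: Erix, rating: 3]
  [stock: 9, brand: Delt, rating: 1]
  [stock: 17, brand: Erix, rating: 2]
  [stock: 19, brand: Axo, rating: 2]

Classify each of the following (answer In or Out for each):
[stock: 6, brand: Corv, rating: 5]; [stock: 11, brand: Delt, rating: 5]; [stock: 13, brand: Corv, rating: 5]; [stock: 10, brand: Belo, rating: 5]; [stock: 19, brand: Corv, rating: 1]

One predicate separates the groups cleanly: rating ≥ 2 AND stock ≤ 15.

In, In, In, In, Out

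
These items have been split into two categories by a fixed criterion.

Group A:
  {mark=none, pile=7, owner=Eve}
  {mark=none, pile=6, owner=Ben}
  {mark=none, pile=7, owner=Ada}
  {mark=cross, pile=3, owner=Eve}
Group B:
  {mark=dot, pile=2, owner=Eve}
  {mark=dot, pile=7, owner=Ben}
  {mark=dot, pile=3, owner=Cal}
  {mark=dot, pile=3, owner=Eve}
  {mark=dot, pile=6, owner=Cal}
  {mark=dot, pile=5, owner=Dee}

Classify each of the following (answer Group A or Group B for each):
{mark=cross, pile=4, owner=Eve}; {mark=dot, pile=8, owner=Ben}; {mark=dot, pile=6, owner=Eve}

Group A, Group B, Group B

Rule: mark is not dot. This holds for each 'Group A' example and fails for each 'Group B' one.
{mark=cross, pile=4, owner=Eve}: Group A (mark is cross). {mark=dot, pile=8, owner=Ben}: Group B (mark is dot). {mark=dot, pile=6, owner=Eve}: Group B (mark is dot).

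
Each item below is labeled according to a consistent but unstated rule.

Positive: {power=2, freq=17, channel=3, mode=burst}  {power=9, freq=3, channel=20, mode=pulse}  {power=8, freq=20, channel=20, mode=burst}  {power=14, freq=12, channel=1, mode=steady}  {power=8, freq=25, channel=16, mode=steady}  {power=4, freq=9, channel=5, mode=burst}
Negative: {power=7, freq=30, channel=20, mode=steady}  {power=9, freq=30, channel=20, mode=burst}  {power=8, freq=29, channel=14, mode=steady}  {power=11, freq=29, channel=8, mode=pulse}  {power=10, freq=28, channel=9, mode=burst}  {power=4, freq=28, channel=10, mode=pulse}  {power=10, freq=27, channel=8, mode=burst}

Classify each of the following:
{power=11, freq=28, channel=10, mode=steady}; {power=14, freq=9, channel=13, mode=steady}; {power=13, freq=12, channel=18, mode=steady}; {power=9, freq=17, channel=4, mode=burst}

Negative, Positive, Positive, Positive

The simplest hypothesis consistent with all the labels is: freq ≤ 25.
{power=11, freq=28, channel=10, mode=steady} — freq = 28, hence Negative.
{power=14, freq=9, channel=13, mode=steady} — freq = 9, hence Positive.
{power=13, freq=12, channel=18, mode=steady} — freq = 12, hence Positive.
{power=9, freq=17, channel=4, mode=burst} — freq = 17, hence Positive.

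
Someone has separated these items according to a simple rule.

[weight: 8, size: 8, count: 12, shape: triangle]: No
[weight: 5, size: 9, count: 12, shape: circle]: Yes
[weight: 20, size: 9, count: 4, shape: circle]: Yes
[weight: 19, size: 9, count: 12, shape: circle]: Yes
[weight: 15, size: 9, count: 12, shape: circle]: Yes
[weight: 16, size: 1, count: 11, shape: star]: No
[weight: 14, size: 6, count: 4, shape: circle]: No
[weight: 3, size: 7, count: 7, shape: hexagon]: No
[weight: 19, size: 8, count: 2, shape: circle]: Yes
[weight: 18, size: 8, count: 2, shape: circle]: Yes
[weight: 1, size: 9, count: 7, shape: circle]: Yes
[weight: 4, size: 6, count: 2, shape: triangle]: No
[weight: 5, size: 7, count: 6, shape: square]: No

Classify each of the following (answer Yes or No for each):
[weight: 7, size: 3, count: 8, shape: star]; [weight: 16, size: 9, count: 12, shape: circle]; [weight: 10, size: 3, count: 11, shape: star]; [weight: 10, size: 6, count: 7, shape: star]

Every 'Yes' example satisfies: shape is circle AND size ≥ 7. None of the 'No' examples do.
No: [weight: 7, size: 3, count: 8, shape: star], since shape is star, size = 3. Yes: [weight: 16, size: 9, count: 12, shape: circle], since shape is circle, size = 9. No: [weight: 10, size: 3, count: 11, shape: star], since shape is star, size = 3. No: [weight: 10, size: 6, count: 7, shape: star], since shape is star, size = 6.

No, Yes, No, No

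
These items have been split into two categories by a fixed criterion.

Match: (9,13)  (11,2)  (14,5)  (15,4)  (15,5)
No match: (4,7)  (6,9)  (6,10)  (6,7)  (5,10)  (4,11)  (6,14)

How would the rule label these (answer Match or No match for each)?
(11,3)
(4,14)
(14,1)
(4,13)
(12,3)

Match, No match, Match, No match, Match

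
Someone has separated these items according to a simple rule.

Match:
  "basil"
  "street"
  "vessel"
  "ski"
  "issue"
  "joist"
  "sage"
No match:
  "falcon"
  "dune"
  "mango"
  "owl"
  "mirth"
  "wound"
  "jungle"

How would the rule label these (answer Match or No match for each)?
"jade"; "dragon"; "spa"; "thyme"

No match, No match, Match, No match

The pattern is that an item is 'Match' exactly when: contains 's'.
"jade" → no 's' → No match.
"dragon" → no 's' → No match.
"spa" → has 's' → Match.
"thyme" → no 's' → No match.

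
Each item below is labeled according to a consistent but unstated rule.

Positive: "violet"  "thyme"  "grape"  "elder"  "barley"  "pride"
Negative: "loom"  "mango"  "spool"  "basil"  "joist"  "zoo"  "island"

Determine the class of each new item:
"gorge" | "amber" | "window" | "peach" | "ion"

Positive, Positive, Negative, Positive, Negative

The simplest hypothesis consistent with all the labels is: contains 'e'.
"gorge": Positive (has 'e'). "amber": Positive (has 'e'). "window": Negative (no 'e'). "peach": Positive (has 'e'). "ion": Negative (no 'e').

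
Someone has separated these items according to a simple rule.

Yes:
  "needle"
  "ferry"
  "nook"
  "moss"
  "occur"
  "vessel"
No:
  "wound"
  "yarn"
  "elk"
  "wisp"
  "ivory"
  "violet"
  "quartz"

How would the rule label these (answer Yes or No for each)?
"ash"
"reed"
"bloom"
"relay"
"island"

Rule: has a double letter. This holds for each 'Yes' example and fails for each 'No' one.
No: "ash", since no doubled letter. Yes: "reed", since 'ee' doubled. Yes: "bloom", since 'oo' doubled. No: "relay", since no doubled letter. No: "island", since no doubled letter.

No, Yes, Yes, No, No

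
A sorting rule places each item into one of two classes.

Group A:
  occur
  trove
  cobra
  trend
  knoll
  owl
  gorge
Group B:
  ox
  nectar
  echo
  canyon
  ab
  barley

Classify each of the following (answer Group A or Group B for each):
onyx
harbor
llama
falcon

The common property of the 'Group A' items is: odd length. No 'Group B' item has it.

Group B, Group B, Group A, Group B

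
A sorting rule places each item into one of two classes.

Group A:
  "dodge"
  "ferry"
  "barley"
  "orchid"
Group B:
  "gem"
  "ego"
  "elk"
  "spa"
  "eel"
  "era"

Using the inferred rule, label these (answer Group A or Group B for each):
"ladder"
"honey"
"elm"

A rule that fits every label: length ≥ 5 — true of each 'Group A' example, false of each 'Group B' one.
Group A: "ladder", since length 6. Group A: "honey", since length 5. Group B: "elm", since length 3.

Group A, Group A, Group B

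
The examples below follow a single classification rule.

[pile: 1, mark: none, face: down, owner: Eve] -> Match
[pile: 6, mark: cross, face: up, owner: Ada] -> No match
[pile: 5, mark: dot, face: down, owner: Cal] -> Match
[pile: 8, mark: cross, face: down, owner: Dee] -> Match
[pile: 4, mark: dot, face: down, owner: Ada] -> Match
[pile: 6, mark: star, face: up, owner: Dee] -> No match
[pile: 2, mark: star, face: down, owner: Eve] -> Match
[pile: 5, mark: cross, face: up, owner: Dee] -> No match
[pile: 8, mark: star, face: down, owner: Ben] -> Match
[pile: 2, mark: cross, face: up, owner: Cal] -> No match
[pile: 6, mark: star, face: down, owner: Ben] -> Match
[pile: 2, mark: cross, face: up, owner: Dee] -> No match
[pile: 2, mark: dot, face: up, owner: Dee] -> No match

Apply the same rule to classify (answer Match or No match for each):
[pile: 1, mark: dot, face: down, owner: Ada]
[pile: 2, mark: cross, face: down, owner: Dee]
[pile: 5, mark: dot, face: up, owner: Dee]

The pattern is that an item is 'Match' exactly when: face is down.

Match, Match, No match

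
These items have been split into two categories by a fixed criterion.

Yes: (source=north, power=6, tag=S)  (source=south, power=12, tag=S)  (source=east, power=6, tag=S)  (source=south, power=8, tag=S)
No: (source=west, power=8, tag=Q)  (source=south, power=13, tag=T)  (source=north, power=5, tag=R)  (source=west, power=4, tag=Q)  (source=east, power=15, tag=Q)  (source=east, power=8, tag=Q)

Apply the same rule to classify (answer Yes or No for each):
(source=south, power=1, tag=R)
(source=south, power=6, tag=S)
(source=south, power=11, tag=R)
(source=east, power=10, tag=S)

No, Yes, No, Yes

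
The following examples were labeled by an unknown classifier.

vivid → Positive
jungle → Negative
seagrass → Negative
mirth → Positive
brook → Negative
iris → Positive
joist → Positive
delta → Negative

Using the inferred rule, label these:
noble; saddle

Negative, Negative

The pattern is that an item is 'Positive' exactly when: contains 'i'.
noble: Negative (no 'i').
saddle: Negative (no 'i').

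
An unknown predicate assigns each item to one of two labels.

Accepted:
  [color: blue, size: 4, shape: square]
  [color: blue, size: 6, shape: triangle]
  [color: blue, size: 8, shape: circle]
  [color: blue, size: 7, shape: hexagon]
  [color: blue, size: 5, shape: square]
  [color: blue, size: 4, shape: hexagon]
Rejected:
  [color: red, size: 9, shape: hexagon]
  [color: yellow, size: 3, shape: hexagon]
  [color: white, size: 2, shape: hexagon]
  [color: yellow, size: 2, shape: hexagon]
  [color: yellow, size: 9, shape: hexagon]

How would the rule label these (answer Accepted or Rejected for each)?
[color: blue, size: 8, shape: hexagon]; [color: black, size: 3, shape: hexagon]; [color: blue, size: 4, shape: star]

Rule: color is blue. This holds for each 'Accepted' example and fails for each 'Rejected' one.
[color: blue, size: 8, shape: hexagon]: Accepted (color is blue). [color: black, size: 3, shape: hexagon]: Rejected (color is black). [color: blue, size: 4, shape: star]: Accepted (color is blue).

Accepted, Rejected, Accepted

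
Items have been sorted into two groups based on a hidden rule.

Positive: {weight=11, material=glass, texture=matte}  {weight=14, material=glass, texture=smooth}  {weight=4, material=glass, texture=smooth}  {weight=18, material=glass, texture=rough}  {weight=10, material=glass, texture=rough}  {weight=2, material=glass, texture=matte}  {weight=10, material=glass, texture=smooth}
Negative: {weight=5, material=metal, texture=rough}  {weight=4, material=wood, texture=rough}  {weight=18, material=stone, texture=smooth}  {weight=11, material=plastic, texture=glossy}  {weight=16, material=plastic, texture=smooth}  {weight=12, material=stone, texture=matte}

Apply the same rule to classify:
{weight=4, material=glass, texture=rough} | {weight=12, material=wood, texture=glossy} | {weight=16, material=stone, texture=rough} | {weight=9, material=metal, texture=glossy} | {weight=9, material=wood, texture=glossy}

The common property of the 'Positive' items is: material is glass. No 'Negative' item has it.
{weight=4, material=glass, texture=rough} — material is glass, hence Positive.
{weight=12, material=wood, texture=glossy} — material is wood, hence Negative.
{weight=16, material=stone, texture=rough} — material is stone, hence Negative.
{weight=9, material=metal, texture=glossy} — material is metal, hence Negative.
{weight=9, material=wood, texture=glossy} — material is wood, hence Negative.

Positive, Negative, Negative, Negative, Negative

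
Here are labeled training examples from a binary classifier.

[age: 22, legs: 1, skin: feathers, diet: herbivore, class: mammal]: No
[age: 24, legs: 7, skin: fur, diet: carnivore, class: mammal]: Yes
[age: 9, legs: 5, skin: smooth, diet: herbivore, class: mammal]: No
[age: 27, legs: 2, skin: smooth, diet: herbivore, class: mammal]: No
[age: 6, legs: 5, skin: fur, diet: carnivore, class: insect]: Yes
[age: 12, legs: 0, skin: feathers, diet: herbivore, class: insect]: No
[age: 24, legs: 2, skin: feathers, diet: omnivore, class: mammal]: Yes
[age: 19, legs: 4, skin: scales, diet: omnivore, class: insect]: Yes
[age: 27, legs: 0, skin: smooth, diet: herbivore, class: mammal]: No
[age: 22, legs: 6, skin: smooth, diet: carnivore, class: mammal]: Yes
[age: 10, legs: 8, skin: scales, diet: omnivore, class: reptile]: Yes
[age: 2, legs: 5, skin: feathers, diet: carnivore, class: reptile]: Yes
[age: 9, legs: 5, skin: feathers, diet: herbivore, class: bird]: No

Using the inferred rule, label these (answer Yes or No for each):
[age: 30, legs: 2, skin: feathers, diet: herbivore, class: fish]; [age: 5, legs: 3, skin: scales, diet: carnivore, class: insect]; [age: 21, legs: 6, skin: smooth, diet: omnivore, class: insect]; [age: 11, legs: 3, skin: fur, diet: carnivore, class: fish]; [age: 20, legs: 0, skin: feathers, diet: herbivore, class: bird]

No, Yes, Yes, Yes, No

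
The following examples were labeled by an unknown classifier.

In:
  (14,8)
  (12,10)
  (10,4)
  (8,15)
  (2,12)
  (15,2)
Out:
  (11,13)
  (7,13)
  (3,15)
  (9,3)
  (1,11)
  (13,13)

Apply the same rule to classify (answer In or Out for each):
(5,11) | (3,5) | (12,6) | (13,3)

Out, Out, In, Out

The classifier is using: product is even.
(5,11) — 5·11 = 55, hence Out. (3,5) — 3·5 = 15, hence Out. (12,6) — 12·6 = 72, hence In. (13,3) — 13·3 = 39, hence Out.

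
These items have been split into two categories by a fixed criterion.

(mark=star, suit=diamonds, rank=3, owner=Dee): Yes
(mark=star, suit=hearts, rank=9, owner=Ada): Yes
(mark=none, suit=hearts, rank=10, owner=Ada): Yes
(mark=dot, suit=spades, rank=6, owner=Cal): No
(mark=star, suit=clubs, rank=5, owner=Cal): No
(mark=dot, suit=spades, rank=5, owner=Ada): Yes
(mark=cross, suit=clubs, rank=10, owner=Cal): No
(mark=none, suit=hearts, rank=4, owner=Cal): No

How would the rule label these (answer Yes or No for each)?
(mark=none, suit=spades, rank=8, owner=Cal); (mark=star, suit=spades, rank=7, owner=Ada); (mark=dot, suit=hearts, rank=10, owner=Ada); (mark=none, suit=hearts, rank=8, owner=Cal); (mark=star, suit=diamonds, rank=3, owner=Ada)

One predicate separates the groups cleanly: owner is not Cal.
No: (mark=none, suit=spades, rank=8, owner=Cal), since owner is Cal.
Yes: (mark=star, suit=spades, rank=7, owner=Ada), since owner is Ada.
Yes: (mark=dot, suit=hearts, rank=10, owner=Ada), since owner is Ada.
No: (mark=none, suit=hearts, rank=8, owner=Cal), since owner is Cal.
Yes: (mark=star, suit=diamonds, rank=3, owner=Ada), since owner is Ada.

No, Yes, Yes, No, Yes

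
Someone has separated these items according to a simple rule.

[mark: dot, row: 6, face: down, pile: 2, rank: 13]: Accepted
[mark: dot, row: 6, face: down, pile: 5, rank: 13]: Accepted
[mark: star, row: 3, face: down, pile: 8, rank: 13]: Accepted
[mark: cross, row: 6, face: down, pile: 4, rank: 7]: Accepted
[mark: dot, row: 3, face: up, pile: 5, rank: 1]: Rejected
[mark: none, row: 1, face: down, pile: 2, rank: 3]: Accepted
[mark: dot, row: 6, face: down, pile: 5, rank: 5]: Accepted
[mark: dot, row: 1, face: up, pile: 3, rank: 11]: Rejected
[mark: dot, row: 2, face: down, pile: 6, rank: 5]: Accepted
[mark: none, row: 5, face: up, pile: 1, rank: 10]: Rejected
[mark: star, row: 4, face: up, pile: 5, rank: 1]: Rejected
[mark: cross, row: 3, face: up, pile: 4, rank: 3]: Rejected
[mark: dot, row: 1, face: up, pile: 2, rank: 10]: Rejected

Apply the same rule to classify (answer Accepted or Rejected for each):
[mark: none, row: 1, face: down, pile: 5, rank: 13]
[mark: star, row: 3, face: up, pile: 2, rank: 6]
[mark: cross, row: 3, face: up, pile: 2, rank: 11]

The common property of the 'Accepted' items is: face is down. No 'Rejected' item has it.

Accepted, Rejected, Rejected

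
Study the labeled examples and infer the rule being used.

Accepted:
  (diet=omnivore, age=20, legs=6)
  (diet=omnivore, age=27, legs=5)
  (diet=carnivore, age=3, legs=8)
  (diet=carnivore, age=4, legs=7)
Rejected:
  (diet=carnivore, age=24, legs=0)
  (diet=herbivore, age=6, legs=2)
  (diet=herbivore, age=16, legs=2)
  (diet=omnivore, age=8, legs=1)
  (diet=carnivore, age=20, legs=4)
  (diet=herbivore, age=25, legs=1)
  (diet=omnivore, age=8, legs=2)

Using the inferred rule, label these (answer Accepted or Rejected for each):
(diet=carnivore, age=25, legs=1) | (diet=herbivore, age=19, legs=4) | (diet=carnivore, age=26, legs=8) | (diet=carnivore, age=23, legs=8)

The pattern is that an item is 'Accepted' exactly when: legs ≥ 5.

Rejected, Rejected, Accepted, Accepted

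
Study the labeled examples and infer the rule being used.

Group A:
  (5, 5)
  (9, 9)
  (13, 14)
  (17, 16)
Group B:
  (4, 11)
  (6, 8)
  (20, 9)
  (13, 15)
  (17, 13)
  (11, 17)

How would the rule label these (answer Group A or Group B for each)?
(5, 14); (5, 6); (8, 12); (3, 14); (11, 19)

Group B, Group A, Group B, Group B, Group B

The common property of the 'Group A' items is: |first − second| ≤ 1. No 'Group B' item has it.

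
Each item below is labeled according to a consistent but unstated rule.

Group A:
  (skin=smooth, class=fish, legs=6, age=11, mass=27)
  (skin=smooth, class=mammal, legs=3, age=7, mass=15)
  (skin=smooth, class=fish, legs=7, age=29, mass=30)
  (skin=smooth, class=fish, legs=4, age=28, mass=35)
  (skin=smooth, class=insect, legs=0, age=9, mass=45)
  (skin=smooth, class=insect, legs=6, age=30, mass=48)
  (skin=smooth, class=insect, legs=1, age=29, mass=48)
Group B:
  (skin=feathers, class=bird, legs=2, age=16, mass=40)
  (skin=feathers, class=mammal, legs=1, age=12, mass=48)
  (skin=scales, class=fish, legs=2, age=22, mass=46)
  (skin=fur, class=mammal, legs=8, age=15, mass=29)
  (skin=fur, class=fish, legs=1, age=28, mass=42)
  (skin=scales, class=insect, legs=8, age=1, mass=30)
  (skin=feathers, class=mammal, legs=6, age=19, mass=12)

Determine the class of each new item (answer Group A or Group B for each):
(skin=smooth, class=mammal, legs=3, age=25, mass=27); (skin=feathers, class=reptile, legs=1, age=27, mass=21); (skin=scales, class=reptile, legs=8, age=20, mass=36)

The pattern is that an item is 'Group A' exactly when: skin is smooth.
(skin=smooth, class=mammal, legs=3, age=25, mass=27): skin is smooth, matches → Group A. (skin=feathers, class=reptile, legs=1, age=27, mass=21): skin is feathers, fails this test → Group B. (skin=scales, class=reptile, legs=8, age=20, mass=36): skin is scales, fails this test → Group B.

Group A, Group B, Group B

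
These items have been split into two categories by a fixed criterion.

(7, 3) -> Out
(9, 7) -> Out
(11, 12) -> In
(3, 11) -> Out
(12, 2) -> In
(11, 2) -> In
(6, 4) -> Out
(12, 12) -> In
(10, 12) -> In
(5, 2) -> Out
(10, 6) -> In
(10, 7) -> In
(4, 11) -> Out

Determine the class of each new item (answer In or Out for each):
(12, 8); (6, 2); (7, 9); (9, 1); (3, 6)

In, Out, Out, Out, Out

All 'In' examples share one property — first ≥ 10 — and every 'Out' example lacks it.
In: (12, 8), since first 12.
Out: (6, 2), since first 6.
Out: (7, 9), since first 7.
Out: (9, 1), since first 9.
Out: (3, 6), since first 3.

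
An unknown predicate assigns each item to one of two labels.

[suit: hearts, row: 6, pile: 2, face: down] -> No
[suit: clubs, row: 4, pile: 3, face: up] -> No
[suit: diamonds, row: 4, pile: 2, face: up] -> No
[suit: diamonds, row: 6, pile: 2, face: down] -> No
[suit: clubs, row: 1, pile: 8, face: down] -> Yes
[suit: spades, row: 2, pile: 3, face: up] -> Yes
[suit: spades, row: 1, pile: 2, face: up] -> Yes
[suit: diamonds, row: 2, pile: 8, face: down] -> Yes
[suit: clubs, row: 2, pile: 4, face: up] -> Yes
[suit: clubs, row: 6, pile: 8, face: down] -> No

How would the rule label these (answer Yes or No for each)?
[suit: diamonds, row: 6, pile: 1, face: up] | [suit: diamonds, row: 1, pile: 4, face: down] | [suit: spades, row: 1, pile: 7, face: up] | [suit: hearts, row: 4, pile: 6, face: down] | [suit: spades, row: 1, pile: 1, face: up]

The simplest hypothesis consistent with all the labels is: row ≤ 2.
[suit: diamonds, row: 6, pile: 1, face: up]: No (row = 6). [suit: diamonds, row: 1, pile: 4, face: down]: Yes (row = 1). [suit: spades, row: 1, pile: 7, face: up]: Yes (row = 1). [suit: hearts, row: 4, pile: 6, face: down]: No (row = 4). [suit: spades, row: 1, pile: 1, face: up]: Yes (row = 1).

No, Yes, Yes, No, Yes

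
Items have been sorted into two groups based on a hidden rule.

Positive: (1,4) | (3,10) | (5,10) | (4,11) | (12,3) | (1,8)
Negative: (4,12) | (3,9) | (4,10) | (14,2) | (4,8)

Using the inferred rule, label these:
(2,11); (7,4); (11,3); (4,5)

A rule that fits every label: sum is odd — true of each 'Positive' example, false of each 'Negative' one.

Positive, Positive, Negative, Positive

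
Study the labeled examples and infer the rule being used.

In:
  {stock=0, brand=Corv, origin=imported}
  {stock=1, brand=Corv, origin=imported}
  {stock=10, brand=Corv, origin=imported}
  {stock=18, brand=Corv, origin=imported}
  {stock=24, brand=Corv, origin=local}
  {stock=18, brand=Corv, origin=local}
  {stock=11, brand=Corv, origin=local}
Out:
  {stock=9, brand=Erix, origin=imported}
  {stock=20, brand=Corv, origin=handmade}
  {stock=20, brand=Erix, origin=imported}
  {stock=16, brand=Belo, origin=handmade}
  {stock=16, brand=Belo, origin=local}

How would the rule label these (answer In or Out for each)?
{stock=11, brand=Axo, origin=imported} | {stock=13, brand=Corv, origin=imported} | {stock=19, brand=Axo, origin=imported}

The pattern is that an item is 'In' exactly when: brand is Corv AND stock ≠ 20.

Out, In, Out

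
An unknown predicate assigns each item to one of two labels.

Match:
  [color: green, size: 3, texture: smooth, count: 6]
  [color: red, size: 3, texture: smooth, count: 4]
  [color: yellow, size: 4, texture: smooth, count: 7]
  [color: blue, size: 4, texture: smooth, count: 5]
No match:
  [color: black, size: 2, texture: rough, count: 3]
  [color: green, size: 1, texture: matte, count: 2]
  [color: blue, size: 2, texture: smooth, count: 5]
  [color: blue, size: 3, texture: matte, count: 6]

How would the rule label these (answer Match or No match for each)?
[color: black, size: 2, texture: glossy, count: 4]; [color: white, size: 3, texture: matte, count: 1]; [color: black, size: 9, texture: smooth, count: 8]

No match, No match, Match

The simplest hypothesis consistent with all the labels is: texture is smooth AND size ≥ 3.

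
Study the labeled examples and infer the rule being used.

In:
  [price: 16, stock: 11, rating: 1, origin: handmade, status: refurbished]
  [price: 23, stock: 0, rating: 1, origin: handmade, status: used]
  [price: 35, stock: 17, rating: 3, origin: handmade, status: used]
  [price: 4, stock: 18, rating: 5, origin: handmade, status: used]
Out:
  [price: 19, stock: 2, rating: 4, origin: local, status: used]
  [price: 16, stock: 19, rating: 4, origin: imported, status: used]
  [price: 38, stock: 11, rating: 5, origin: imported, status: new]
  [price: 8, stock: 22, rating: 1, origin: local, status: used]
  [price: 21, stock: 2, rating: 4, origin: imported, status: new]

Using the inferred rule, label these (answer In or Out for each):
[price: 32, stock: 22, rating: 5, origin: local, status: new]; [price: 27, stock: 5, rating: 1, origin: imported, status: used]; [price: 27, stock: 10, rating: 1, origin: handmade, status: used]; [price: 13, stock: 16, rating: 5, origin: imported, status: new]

The pattern is that an item is 'In' exactly when: origin is handmade.
[price: 32, stock: 22, rating: 5, origin: local, status: new]: origin is local, does not pass → Out.
[price: 27, stock: 5, rating: 1, origin: imported, status: used]: origin is imported, does not pass → Out.
[price: 27, stock: 10, rating: 1, origin: handmade, status: used]: origin is handmade, checks out → In.
[price: 13, stock: 16, rating: 5, origin: imported, status: new]: origin is imported, does not pass → Out.

Out, Out, In, Out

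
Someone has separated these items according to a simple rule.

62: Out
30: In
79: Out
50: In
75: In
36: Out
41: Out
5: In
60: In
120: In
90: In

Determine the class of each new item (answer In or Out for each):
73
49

Out, Out

The common property of the 'In' items is: multiple of 5. No 'Out' item has it.
73 → 73 = 5·14 + 3 → Out. 49 → 49 = 5·9 + 4 → Out.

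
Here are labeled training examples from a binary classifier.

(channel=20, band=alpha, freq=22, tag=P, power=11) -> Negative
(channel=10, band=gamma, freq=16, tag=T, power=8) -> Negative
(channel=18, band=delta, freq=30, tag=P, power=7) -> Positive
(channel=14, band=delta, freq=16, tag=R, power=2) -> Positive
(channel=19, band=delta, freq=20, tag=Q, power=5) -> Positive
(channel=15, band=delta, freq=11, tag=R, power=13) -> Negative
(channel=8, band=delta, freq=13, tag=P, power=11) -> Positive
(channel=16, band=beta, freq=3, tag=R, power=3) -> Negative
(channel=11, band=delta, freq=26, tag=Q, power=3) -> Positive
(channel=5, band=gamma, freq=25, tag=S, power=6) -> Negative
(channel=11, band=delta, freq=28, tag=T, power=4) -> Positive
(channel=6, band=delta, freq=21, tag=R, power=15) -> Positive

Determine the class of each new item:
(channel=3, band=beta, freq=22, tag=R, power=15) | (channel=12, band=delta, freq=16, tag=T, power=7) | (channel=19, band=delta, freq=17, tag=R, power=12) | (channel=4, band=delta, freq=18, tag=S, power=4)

The distinguishing property — band is delta AND freq ≥ 13 — holds for all the 'Positive' cases and none of the 'Negative' cases.

Negative, Positive, Positive, Positive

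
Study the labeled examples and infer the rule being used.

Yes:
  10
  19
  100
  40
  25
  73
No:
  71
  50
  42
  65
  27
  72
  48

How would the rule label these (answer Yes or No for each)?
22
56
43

The common property of the 'Yes' items is: ≡ 1 (mod 3). No 'No' item has it.

Yes, No, Yes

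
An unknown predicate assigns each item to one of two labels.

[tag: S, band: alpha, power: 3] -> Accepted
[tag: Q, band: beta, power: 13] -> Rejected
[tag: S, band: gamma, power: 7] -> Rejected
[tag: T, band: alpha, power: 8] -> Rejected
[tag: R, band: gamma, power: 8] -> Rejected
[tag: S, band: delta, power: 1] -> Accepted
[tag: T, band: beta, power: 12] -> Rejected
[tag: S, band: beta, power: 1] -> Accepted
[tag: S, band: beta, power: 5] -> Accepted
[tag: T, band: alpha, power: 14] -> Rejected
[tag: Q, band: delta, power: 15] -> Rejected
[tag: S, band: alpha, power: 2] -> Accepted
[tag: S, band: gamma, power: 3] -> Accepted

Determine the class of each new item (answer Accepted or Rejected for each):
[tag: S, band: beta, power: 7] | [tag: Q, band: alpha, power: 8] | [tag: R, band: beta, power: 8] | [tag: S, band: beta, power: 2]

Rejected, Rejected, Rejected, Accepted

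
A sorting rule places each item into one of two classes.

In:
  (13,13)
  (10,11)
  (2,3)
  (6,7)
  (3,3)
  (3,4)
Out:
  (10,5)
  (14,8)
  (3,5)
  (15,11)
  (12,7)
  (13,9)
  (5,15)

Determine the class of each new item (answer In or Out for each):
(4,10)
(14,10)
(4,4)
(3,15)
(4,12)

A rule that fits every label: |first − second| ≤ 1 — true of each 'In' example, false of each 'Out' one.

Out, Out, In, Out, Out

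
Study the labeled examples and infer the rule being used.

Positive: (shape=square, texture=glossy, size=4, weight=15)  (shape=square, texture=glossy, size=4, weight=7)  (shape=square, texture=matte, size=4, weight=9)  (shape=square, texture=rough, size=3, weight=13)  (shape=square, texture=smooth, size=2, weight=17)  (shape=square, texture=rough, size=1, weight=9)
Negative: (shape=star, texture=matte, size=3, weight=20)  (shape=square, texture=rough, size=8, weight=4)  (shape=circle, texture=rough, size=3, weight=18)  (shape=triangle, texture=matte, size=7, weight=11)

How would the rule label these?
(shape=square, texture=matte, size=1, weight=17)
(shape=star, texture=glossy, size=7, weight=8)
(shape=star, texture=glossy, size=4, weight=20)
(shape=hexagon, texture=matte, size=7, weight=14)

All 'Positive' examples share one property — shape is square AND size ≤ 4 — and every 'Negative' example lacks it.
Positive: (shape=square, texture=matte, size=1, weight=17), since shape is square, size = 1. Negative: (shape=star, texture=glossy, size=7, weight=8), since shape is star, size = 7. Negative: (shape=star, texture=glossy, size=4, weight=20), since shape is star, size = 4. Negative: (shape=hexagon, texture=matte, size=7, weight=14), since shape is hexagon, size = 7.

Positive, Negative, Negative, Negative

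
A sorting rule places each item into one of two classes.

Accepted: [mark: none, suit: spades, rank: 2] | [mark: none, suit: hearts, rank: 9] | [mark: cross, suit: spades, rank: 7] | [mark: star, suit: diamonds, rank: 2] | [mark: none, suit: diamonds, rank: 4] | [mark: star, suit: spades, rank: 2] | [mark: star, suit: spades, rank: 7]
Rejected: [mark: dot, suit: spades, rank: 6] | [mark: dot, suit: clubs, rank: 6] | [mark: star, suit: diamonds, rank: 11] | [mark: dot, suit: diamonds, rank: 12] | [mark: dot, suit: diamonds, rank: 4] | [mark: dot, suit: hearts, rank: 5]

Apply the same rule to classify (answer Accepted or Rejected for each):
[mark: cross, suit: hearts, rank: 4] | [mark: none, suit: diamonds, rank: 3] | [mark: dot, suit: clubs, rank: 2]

Accepted, Accepted, Rejected

One predicate separates the groups cleanly: mark is not dot AND rank ≤ 9.
[mark: cross, suit: hearts, rank: 4]: mark is cross, rank = 4 — satisfies this, so Accepted.
[mark: none, suit: diamonds, rank: 3]: mark is none, rank = 3 — satisfies this, so Accepted.
[mark: dot, suit: clubs, rank: 2]: mark is dot, rank = 2 — doesn't qualify, so Rejected.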